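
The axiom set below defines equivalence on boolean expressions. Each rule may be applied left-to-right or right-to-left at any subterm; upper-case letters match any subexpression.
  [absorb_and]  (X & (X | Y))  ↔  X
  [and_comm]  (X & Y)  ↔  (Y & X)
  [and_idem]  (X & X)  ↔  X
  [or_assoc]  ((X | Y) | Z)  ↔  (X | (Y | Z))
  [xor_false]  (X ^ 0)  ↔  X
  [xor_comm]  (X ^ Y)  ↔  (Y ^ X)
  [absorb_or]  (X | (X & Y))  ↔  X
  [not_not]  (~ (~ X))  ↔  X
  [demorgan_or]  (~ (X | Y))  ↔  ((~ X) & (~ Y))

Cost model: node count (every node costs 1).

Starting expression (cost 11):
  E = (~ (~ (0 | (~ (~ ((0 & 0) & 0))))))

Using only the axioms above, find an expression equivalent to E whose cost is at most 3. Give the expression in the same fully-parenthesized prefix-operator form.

(~ (~ 0))   [cost 3]

step 1: not_not (→) rewrites (~ (~ ((0 & 0) & 0))) into ((0 & 0) & 0), now (~ (~ (0 | ((0 & 0) & 0))))
step 2: and_idem (→) rewrites (0 & 0) into 0, now (~ (~ (0 | (0 & 0))))
step 3: absorb_or (→) rewrites (0 | (0 & 0)) into 0, reaching cost 3 (bound 3)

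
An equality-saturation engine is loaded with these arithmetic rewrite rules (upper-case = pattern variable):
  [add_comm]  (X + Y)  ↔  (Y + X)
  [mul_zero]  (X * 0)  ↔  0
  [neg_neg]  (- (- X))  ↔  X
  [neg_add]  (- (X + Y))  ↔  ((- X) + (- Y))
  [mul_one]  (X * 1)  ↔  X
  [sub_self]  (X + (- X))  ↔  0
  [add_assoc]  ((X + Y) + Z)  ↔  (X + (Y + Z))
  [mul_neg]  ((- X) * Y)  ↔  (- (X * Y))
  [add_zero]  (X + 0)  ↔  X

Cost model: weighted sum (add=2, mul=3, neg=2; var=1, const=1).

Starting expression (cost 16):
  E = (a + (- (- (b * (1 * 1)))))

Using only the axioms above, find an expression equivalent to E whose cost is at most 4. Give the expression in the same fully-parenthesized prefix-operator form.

step 1: neg_neg (→) rewrites (- (- (b * (1 * 1)))) into (b * (1 * 1)), now (a + (b * (1 * 1)))
step 2: mul_one (→) rewrites (1 * 1) into 1, now (a + (b * 1))
step 3: mul_one (→) rewrites (b * 1) into b, reaching cost 4 (bound 4)

(a + b)   [cost 4]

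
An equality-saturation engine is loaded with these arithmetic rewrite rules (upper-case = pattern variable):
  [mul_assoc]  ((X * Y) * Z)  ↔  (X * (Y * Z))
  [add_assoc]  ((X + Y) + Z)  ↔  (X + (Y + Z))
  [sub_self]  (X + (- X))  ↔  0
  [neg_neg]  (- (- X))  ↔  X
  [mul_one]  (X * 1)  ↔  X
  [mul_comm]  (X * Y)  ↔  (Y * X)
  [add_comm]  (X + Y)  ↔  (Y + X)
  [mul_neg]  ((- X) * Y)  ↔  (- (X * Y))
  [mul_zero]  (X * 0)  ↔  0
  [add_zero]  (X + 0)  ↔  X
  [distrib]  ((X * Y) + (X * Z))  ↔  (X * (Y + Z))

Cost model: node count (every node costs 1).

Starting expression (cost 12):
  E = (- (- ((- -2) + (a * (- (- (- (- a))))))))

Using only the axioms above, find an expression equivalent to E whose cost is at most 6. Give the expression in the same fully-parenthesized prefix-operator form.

((- -2) + (a * a))   [cost 6]

step 1: neg_neg (→) rewrites (- (- (- (- a)))) into (- (- a)), now (- (- ((- -2) + (a * (- (- a))))))
step 2: neg_neg (→) rewrites (- (- ((- -2) + (a * (- (- a)))))) into ((- -2) + (a * (- (- a))))
step 3: neg_neg (→) rewrites (- (- a)) into a, reaching cost 6 (bound 6)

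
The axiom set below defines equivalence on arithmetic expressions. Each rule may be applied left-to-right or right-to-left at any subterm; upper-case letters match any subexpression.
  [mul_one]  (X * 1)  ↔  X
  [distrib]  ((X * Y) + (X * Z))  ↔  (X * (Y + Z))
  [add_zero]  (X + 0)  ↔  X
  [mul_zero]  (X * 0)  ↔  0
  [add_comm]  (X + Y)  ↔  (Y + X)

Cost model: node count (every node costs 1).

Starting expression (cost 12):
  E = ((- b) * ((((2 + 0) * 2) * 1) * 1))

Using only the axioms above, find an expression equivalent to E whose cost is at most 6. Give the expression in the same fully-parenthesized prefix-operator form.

step 1: mul_one (→) rewrites (((2 + 0) * 2) * 1) into ((2 + 0) * 2), now ((- b) * (((2 + 0) * 2) * 1))
step 2: mul_one (→) rewrites (((2 + 0) * 2) * 1) into ((2 + 0) * 2), now ((- b) * ((2 + 0) * 2))
step 3: add_zero (→) rewrites (2 + 0) into 2, reaching cost 6 (bound 6)

((- b) * (2 * 2))   [cost 6]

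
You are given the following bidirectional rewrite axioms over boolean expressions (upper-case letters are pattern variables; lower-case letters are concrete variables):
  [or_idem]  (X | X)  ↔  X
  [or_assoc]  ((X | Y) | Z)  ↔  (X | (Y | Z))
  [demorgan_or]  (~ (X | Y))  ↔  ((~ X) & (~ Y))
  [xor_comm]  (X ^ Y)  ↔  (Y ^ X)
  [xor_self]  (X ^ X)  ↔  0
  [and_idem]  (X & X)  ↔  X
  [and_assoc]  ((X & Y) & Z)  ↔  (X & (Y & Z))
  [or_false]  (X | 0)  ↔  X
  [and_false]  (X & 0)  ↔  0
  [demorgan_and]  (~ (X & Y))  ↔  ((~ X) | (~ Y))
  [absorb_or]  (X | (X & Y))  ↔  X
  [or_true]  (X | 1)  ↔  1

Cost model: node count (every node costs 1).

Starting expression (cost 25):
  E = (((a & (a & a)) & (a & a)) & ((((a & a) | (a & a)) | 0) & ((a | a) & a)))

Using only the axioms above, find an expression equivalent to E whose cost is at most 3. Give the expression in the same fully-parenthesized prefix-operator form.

(1) (((a & a) | (a & a)) | 0)  =[or_false →]=  ((a & a) | (a & a))    ⊢ (((a & (a & a)) & (a & a)) & (((a & a) | (a & a)) & ((a | a) & a)))
(2) (a & a)  =[and_idem →]=  a    ⊢ (((a & a) & (a & a)) & (((a & a) | (a & a)) & ((a | a) & a)))
(3) ((a & a) | (a & a))  =[or_idem →]=  (a & a)    ⊢ (((a & a) & (a & a)) & ((a & a) & ((a | a) & a)))
(4) (a | a)  =[or_idem →]=  a    ⊢ (((a & a) & (a & a)) & ((a & a) & (a & a)))
(5) (((a & a) & (a & a)) & ((a & a) & (a & a)))  =[and_idem →]=  ((a & a) & (a & a))
(6) ((a & a) & (a & a))  =[and_idem →]=  (a & a)    ⊢ cost 3, within 3

(a & a)   [cost 3]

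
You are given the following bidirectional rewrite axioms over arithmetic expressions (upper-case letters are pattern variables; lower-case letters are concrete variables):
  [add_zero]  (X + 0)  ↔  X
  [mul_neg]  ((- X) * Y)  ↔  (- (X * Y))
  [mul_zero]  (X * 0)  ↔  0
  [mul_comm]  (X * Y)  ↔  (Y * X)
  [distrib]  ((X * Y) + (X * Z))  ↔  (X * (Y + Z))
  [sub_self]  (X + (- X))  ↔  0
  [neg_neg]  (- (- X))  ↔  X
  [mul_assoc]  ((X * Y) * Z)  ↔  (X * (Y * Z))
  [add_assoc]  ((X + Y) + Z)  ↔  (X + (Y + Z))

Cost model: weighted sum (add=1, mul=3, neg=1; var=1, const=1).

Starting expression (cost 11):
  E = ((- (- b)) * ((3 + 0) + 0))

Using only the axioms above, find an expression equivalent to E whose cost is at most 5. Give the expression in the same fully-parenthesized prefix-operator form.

1. [neg_neg →] (- (- b))  →  b;  E = (b * ((3 + 0) + 0))
2. [add_zero →] ((3 + 0) + 0)  →  (3 + 0);  E = (b * (3 + 0))
3. [add_zero →] (3 + 0)  →  3;  cost 5 ≤ 5, done

(b * 3)   [cost 5]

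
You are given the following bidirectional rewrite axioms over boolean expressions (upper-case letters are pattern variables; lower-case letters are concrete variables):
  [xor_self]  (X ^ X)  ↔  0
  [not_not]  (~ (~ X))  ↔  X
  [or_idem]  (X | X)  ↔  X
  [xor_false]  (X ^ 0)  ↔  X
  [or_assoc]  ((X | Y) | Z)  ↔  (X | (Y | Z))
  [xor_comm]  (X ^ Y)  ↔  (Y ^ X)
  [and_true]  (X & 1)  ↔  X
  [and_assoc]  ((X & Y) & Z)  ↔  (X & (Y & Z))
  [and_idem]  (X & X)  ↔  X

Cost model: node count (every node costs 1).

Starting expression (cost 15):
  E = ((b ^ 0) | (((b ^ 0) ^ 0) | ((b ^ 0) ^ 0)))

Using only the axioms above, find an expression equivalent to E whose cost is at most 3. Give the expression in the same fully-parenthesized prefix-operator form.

(1) (((b ^ 0) ^ 0) | ((b ^ 0) ^ 0))  =[or_idem →]=  ((b ^ 0) ^ 0)    ⊢ ((b ^ 0) | ((b ^ 0) ^ 0))
(2) (b ^ 0)  =[xor_false →]=  b    ⊢ ((b ^ 0) | (b ^ 0))
(3) ((b ^ 0) | (b ^ 0))  =[or_idem →]=  (b ^ 0)    ⊢ cost 3, within 3

(b ^ 0)   [cost 3]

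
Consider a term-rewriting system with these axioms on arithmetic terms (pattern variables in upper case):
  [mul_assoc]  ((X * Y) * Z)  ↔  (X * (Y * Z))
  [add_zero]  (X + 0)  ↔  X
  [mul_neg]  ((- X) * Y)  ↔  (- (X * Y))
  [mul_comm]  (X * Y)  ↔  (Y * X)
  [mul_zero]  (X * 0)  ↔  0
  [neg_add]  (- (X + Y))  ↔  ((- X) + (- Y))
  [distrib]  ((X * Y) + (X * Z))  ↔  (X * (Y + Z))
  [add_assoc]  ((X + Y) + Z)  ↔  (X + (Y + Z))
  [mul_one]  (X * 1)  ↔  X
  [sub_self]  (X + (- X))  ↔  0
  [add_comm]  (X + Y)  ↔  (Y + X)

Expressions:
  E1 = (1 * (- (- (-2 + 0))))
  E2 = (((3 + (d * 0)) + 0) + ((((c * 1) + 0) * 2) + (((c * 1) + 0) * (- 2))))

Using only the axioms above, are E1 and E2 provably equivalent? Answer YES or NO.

NO

All listed rules preserve value, hence provable equivalence implies equal values everywhere; look for a separating assignment.
c=0, d=0 gives E1 ↦ -2, E2 ↦ 3; values differ ⇒ not provably equivalent.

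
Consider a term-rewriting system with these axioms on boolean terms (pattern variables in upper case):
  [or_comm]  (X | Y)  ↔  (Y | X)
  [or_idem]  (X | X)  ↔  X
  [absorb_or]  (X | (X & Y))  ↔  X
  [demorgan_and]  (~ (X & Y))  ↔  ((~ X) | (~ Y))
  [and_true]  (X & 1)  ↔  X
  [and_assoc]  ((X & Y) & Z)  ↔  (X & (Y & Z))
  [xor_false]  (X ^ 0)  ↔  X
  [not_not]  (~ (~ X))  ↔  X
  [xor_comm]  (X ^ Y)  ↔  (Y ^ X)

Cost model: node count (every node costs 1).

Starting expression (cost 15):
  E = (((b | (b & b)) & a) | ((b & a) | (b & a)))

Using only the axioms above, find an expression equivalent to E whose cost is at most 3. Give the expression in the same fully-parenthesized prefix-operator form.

(b & a)   [cost 3]

step 1: or_idem (→) rewrites ((b & a) | (b & a)) into (b & a), now (((b | (b & b)) & a) | (b & a))
step 2: absorb_or (→) rewrites (b | (b & b)) into b, now ((b & a) | (b & a))
step 3: or_idem (→) rewrites ((b & a) | (b & a)) into (b & a), reaching cost 3 (bound 3)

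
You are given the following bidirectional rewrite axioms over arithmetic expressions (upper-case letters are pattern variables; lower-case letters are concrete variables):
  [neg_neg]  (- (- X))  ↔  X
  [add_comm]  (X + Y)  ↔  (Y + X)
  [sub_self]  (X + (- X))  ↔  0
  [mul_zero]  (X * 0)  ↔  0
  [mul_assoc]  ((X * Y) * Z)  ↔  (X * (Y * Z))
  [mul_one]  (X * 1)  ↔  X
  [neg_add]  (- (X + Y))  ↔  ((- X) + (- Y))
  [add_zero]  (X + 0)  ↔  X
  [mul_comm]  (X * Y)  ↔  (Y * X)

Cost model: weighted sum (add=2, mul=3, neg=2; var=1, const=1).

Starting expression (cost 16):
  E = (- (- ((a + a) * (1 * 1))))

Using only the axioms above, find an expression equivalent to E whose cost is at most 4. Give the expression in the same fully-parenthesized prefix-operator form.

(a + a)   [cost 4]

step 1: mul_one (→) rewrites (1 * 1) into 1, now (- (- ((a + a) * 1)))
step 2: mul_one (→) rewrites ((a + a) * 1) into (a + a), now (- (- (a + a)))
step 3: neg_neg (→) rewrites (- (- (a + a))) into (a + a), reaching cost 4 (bound 4)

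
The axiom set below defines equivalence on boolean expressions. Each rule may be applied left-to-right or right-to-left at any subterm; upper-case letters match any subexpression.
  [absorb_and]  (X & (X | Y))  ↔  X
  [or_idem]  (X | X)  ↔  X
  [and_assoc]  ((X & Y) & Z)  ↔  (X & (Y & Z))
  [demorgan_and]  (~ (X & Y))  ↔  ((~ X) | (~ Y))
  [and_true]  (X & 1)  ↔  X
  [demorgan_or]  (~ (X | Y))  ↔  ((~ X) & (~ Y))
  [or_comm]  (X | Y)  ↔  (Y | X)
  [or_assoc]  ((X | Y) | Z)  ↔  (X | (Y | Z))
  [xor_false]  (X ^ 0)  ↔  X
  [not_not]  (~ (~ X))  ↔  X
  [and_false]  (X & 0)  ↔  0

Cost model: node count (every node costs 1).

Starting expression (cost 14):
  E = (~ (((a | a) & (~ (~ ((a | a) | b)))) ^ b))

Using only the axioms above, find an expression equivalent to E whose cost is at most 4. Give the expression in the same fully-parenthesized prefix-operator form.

1. [not_not →] (~ (~ ((a | a) | b)))  →  ((a | a) | b);  E = (~ (((a | a) & ((a | a) | b)) ^ b))
2. [absorb_and →] ((a | a) & ((a | a) | b))  →  (a | a);  E = (~ ((a | a) ^ b))
3. [or_idem →] (a | a)  →  a;  cost 4 ≤ 4, done

(~ (a ^ b))   [cost 4]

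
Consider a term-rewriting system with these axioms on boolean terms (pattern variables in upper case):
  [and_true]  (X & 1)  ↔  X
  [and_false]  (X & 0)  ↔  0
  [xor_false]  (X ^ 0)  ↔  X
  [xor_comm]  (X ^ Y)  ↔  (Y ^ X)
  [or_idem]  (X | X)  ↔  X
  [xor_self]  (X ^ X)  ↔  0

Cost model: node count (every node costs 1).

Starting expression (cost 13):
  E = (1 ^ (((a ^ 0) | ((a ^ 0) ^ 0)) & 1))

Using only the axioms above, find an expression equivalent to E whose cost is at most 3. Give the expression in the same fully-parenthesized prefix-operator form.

1. [xor_false →] (a ^ 0)  →  a;  E = (1 ^ (((a ^ 0) | (a ^ 0)) & 1))
2. [and_true →] (((a ^ 0) | (a ^ 0)) & 1)  →  ((a ^ 0) | (a ^ 0));  E = (1 ^ ((a ^ 0) | (a ^ 0)))
3. [or_idem →] ((a ^ 0) | (a ^ 0))  →  (a ^ 0);  E = (1 ^ (a ^ 0))
4. [xor_false →] (a ^ 0)  →  a;  cost 3 ≤ 3, done

(1 ^ a)   [cost 3]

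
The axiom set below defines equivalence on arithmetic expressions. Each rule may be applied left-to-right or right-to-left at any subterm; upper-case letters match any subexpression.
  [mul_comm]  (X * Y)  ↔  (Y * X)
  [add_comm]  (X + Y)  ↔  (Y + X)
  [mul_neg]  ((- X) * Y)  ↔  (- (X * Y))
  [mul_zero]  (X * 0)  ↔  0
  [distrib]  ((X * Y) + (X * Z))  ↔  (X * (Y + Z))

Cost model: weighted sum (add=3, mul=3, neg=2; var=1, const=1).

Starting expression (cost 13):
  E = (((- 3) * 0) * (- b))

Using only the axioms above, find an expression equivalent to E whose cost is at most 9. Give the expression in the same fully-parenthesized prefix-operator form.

((- b) * (- 0))   [cost 9]

step 1: mul_comm (→) rewrites (((- 3) * 0) * (- b)) into ((- b) * ((- 3) * 0))
step 2: mul_neg (→) rewrites ((- 3) * 0) into (- (3 * 0)), now ((- b) * (- (3 * 0)))
step 3: mul_zero (→) rewrites (3 * 0) into 0, reaching cost 9 (bound 9)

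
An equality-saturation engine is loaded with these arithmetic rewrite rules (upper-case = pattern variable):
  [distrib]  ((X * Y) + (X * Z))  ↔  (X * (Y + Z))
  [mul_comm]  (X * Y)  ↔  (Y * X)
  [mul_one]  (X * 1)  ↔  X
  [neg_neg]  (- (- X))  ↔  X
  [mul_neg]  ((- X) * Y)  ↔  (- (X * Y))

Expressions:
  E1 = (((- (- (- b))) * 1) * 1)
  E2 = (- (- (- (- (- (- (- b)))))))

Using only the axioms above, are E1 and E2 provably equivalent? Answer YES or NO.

step 1: neg_neg (→) rewrites (- (- (- b))) into (- b), now (((- b) * 1) * 1)
step 2: mul_one (→) rewrites (((- b) * 1) * 1) into ((- b) * 1)
step 3: mul_one (→) rewrites ((- b) * 1) into (- b)
step 4: neg_neg (←) rewrites (- b) into (- (- (- b)))
step 5: neg_neg (←) rewrites (- (- (- b))) into (- (- (- (- (- b)))))
step 6: neg_neg (←) rewrites (- (- (- b))) into (- (- (- (- (- b))))), which is E2

YES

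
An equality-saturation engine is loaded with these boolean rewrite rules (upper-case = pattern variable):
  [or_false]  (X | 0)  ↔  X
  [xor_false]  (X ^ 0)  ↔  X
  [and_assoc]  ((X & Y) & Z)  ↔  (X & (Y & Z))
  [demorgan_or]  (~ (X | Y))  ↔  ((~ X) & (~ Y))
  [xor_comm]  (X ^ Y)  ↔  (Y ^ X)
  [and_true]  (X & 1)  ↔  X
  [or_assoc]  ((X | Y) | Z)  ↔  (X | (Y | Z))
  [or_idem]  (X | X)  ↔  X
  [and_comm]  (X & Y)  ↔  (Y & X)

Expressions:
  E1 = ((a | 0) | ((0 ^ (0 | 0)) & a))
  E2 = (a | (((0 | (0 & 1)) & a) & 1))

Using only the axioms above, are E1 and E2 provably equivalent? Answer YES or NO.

YES

1. [or_idem →] (0 | 0)  →  0;  E1 = ((a | 0) | ((0 ^ 0) & a))
2. [or_false →] (a | 0)  →  a;  E1 = (a | ((0 ^ 0) & a))
3. [xor_false →] (0 ^ 0)  →  0;  E1 = (a | (0 & a))
4. [or_false ←] 0  →  (0 | 0);  E1 = (a | ((0 | 0) & a))
5. [and_true ←] ((0 | 0) & a)  →  (((0 | 0) & a) & 1);  E1 = (a | (((0 | 0) & a) & 1))
6. [and_true ←] 0  →  (0 & 1);  this is E2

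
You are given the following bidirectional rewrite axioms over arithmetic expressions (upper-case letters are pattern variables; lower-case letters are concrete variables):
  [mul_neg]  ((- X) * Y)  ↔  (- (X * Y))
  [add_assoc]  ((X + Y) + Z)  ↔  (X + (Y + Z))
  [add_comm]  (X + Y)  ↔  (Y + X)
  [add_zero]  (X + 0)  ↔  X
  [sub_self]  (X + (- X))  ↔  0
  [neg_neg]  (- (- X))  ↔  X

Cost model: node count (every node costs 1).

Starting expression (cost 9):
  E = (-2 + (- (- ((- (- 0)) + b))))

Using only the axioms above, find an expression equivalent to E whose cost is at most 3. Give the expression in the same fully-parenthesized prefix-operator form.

1. [neg_neg →] (- (- 0))  →  0;  E = (-2 + (- (- (0 + b))))
2. [neg_neg →] (- (- (0 + b)))  →  (0 + b);  E = (-2 + (0 + b))
3. [add_comm →] (0 + b)  →  (b + 0);  E = (-2 + (b + 0))
4. [add_zero →] (b + 0)  →  b;  cost 3 ≤ 3, done

(-2 + b)   [cost 3]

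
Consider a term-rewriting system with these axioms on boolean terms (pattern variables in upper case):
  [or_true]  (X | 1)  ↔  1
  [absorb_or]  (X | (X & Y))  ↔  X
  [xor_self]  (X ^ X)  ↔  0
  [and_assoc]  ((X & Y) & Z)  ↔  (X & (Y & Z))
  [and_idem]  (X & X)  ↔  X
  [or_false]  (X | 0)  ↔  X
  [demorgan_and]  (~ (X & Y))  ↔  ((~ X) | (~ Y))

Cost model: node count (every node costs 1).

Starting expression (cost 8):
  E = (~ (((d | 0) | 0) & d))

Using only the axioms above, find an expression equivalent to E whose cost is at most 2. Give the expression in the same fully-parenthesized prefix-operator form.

step 1: or_false (→) rewrites ((d | 0) | 0) into (d | 0), now (~ ((d | 0) & d))
step 2: or_false (→) rewrites (d | 0) into d, now (~ (d & d))
step 3: and_idem (→) rewrites (d & d) into d, reaching cost 2 (bound 2)

(~ d)   [cost 2]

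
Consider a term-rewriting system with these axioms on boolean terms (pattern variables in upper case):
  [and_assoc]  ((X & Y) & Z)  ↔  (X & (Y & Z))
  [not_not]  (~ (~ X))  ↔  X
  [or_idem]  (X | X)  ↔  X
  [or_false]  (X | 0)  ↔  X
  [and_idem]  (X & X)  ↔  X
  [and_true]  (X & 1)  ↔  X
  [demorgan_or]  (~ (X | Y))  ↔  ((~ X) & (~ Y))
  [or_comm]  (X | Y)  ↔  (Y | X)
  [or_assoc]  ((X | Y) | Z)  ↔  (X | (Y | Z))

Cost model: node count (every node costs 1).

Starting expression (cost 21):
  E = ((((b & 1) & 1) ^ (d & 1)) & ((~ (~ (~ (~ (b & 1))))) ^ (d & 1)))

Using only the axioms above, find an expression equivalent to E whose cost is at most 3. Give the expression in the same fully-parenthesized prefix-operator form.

(b ^ d)   [cost 3]

step 1: not_not (→) rewrites (~ (~ (~ (~ (b & 1))))) into (~ (~ (b & 1))), now ((((b & 1) & 1) ^ (d & 1)) & ((~ (~ (b & 1))) ^ (d & 1)))
step 2: not_not (→) rewrites (~ (~ (b & 1))) into (b & 1), now ((((b & 1) & 1) ^ (d & 1)) & ((b & 1) ^ (d & 1)))
step 3: and_true (→) rewrites (d & 1) into d, now ((((b & 1) & 1) ^ d) & ((b & 1) ^ (d & 1)))
step 4: and_true (→) rewrites ((b & 1) & 1) into (b & 1), now (((b & 1) ^ d) & ((b & 1) ^ (d & 1)))
step 5: and_true (→) rewrites (b & 1) into b, now ((b ^ d) & ((b & 1) ^ (d & 1)))
step 6: and_true (→) rewrites (d & 1) into d, now ((b ^ d) & ((b & 1) ^ d))
step 7: and_true (→) rewrites (b & 1) into b, now ((b ^ d) & (b ^ d))
step 8: and_idem (→) rewrites ((b ^ d) & (b ^ d)) into (b ^ d), reaching cost 3 (bound 3)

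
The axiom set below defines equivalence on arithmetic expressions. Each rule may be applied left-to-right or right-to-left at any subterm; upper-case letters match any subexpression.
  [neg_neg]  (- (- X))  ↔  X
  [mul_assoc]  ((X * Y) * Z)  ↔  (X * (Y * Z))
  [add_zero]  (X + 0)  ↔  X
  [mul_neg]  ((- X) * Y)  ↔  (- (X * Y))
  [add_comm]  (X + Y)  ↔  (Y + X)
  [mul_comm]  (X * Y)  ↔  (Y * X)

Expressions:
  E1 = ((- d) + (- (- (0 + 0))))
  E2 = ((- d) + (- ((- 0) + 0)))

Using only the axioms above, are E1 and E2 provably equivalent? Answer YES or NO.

(1) (- (- (0 + 0)))  =[neg_neg →]=  (0 + 0)    ⊢ ((- d) + (0 + 0))
(2) (0 + 0)  =[add_zero →]=  0    ⊢ ((- d) + 0)
(3) 0  =[neg_neg ←]=  (- (- 0))    ⊢ ((- d) + (- (- 0)))
(4) (- 0)  =[add_zero ←]=  ((- 0) + 0)    ⊢ E2

YES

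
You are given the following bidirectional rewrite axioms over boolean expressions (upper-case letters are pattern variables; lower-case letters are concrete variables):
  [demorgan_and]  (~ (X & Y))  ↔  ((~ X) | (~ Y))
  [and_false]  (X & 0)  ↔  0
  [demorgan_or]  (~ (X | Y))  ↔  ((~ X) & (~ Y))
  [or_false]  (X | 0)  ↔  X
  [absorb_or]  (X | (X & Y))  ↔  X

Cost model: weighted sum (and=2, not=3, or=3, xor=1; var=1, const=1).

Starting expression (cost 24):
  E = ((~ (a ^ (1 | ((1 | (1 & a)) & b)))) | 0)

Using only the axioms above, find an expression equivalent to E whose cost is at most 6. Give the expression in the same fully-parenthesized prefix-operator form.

(~ (a ^ 1))   [cost 6]

1. [absorb_or →] (1 | (1 & a))  →  1;  E = ((~ (a ^ (1 | (1 & b)))) | 0)
2. [absorb_or →] (1 | (1 & b))  →  1;  E = ((~ (a ^ 1)) | 0)
3. [or_false →] ((~ (a ^ 1)) | 0)  →  (~ (a ^ 1));  cost 6 ≤ 6, done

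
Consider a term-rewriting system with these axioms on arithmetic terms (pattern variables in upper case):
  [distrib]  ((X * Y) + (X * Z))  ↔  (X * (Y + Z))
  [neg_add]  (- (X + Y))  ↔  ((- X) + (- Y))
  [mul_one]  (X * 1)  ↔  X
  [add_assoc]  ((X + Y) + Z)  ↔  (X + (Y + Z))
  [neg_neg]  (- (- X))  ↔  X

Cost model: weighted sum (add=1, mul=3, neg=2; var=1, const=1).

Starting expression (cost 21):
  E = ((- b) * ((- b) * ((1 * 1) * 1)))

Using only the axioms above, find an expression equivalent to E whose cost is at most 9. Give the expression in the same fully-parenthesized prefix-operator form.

step 1: mul_one (→) rewrites (1 * 1) into 1, now ((- b) * ((- b) * (1 * 1)))
step 2: mul_one (→) rewrites (1 * 1) into 1, now ((- b) * ((- b) * 1))
step 3: mul_one (→) rewrites ((- b) * 1) into (- b), reaching cost 9 (bound 9)

((- b) * (- b))   [cost 9]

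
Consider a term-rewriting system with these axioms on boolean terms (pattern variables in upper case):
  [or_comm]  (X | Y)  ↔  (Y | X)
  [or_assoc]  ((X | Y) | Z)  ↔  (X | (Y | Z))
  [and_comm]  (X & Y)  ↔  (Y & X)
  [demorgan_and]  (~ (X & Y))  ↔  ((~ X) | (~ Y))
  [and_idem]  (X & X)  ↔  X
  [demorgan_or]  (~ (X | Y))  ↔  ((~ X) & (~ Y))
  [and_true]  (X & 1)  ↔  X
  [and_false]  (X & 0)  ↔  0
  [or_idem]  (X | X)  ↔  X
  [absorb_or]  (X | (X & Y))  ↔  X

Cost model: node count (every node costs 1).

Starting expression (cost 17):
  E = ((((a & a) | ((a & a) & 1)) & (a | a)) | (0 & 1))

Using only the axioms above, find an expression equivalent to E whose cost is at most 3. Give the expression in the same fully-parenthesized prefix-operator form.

(a | 0)   [cost 3]

(1) ((a & a) | ((a & a) & 1))  =[absorb_or →]=  (a & a)    ⊢ (((a & a) & (a | a)) | (0 & 1))
(2) (a & a)  =[and_idem →]=  a    ⊢ ((a & (a | a)) | (0 & 1))
(3) (a | a)  =[or_idem →]=  a    ⊢ ((a & a) | (0 & 1))
(4) (0 & 1)  =[and_true →]=  0    ⊢ ((a & a) | 0)
(5) (a & a)  =[and_idem →]=  a    ⊢ cost 3, within 3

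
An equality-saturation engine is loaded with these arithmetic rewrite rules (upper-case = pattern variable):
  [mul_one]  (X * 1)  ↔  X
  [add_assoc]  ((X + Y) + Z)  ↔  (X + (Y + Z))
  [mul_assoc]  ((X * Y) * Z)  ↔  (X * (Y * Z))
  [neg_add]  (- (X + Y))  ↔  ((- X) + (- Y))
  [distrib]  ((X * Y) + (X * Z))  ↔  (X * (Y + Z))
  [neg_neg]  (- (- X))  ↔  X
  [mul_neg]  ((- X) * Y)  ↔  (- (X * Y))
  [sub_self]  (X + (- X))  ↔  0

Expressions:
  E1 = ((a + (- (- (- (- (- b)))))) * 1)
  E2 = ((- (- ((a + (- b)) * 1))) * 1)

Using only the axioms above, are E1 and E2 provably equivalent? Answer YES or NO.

step 1: neg_neg (→) rewrites (- (- (- (- (- b))))) into (- (- (- b))), now ((a + (- (- (- b)))) * 1)
step 2: mul_one (→) rewrites ((a + (- (- (- b)))) * 1) into (a + (- (- (- b))))
step 3: neg_neg (→) rewrites (- (- (- b))) into (- b), now (a + (- b))
step 4: mul_one (←) rewrites (a + (- b)) into ((a + (- b)) * 1)
step 5: mul_one (←) rewrites ((a + (- b)) * 1) into (((a + (- b)) * 1) * 1)
step 6: neg_neg (←) rewrites ((a + (- b)) * 1) into (- (- ((a + (- b)) * 1))), which is E2

YES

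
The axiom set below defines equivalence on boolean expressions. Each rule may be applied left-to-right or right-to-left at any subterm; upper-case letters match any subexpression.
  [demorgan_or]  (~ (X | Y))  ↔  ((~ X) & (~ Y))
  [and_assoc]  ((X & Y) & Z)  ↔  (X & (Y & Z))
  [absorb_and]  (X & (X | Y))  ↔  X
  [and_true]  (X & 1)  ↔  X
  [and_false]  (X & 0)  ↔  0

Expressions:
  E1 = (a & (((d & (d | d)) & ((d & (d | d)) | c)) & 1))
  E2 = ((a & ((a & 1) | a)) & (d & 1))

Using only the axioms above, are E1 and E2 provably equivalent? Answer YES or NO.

YES

1. [absorb_and →] ((d & (d | d)) & ((d & (d | d)) | c))  →  (d & (d | d));  E1 = (a & ((d & (d | d)) & 1))
2. [absorb_and →] (d & (d | d))  →  d;  E1 = (a & (d & 1))
3. [and_true →] (d & 1)  →  d;  E1 = (a & d)
4. [absorb_and ←] a  →  (a & (a | a));  E1 = ((a & (a | a)) & d)
5. [and_true ←] a  →  (a & 1);  E1 = ((a & ((a & 1) | a)) & d)
6. [and_true ←] d  →  (d & 1);  this is E2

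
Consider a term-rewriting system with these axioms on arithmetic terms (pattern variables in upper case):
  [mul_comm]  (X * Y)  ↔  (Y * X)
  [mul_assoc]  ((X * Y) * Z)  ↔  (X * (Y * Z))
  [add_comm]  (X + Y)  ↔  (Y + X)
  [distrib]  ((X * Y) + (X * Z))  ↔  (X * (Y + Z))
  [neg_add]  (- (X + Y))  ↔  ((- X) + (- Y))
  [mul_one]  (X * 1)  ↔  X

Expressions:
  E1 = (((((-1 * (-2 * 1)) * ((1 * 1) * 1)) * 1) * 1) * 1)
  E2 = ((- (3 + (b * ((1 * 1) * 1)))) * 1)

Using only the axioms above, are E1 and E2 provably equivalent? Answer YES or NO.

NO

Every axiom is a valid identity, so a rewrite proof would force E1 and E2 to agree under every assignment.
At b=0: E1 = 2 but E2 = -3; they differ, so no derivation exists.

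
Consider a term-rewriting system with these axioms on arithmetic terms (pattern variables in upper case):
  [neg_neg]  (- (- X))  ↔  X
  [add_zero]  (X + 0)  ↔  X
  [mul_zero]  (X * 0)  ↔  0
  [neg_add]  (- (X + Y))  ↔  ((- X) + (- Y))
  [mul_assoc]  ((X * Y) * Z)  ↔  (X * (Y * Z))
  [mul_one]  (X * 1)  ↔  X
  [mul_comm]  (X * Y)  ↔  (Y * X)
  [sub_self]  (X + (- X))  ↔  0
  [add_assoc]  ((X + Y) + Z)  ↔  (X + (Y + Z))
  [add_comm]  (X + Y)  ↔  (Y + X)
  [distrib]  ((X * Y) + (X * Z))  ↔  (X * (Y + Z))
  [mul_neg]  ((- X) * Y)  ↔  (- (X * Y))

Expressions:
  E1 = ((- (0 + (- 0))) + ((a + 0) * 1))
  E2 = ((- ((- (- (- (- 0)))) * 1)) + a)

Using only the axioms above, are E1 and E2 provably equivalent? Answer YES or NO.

YES

step 1: sub_self (→) rewrites (0 + (- 0)) into 0, now ((- 0) + ((a + 0) * 1))
step 2: mul_one (→) rewrites ((a + 0) * 1) into (a + 0), now ((- 0) + (a + 0))
step 3: add_zero (→) rewrites (a + 0) into a, now ((- 0) + a)
step 4: neg_neg (←) rewrites (- 0) into (- (- (- 0))), now ((- (- (- 0))) + a)
step 5: mul_one (←) rewrites (- (- 0)) into ((- (- 0)) * 1), now ((- ((- (- 0)) * 1)) + a)
step 6: neg_neg (←) rewrites (- 0) into (- (- (- 0))), which is E2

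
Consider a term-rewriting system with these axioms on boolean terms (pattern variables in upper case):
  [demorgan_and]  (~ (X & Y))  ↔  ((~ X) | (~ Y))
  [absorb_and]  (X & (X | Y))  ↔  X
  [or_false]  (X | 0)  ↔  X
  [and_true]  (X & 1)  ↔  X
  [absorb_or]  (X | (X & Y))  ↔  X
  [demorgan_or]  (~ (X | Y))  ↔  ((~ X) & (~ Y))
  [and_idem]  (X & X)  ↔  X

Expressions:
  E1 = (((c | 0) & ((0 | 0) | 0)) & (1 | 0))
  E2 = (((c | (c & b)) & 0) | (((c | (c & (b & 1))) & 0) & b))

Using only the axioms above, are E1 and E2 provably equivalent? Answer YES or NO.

YES

1. [or_false →] ((0 | 0) | 0)  →  (0 | 0);  E1 = (((c | 0) & (0 | 0)) & (1 | 0))
2. [or_false →] (c | 0)  →  c;  E1 = ((c & (0 | 0)) & (1 | 0))
3. [or_false →] (0 | 0)  →  0;  E1 = ((c & 0) & (1 | 0))
4. [or_false →] (1 | 0)  →  1;  E1 = ((c & 0) & 1)
5. [and_true →] ((c & 0) & 1)  →  (c & 0)
6. [absorb_or ←] c  →  (c | (c & b));  E1 = ((c | (c & b)) & 0)
7. [absorb_or ←] ((c | (c & b)) & 0)  →  (((c | (c & b)) & 0) | (((c | (c & b)) & 0) & b))
8. [and_true ←] b  →  (b & 1);  this is E2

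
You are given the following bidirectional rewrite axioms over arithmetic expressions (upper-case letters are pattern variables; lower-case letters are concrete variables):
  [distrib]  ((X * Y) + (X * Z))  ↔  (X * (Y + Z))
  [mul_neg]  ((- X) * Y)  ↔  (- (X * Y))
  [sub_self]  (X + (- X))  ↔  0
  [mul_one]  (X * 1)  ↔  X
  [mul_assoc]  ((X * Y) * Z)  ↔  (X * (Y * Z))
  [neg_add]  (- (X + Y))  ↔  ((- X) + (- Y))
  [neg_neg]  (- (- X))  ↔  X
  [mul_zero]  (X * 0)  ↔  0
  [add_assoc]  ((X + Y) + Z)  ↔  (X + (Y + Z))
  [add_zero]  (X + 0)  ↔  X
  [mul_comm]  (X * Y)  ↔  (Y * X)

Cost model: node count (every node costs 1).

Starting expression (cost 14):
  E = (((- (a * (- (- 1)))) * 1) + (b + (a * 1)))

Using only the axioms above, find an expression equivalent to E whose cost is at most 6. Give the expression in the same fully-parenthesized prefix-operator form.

1. [neg_neg →] (- (- 1))  →  1;  E = (((- (a * 1)) * 1) + (b + (a * 1)))
2. [mul_one →] (a * 1)  →  a;  E = (((- a) * 1) + (b + (a * 1)))
3. [mul_one →] (a * 1)  →  a;  E = (((- a) * 1) + (b + a))
4. [mul_one →] ((- a) * 1)  →  (- a);  cost 6 ≤ 6, done

((- a) + (b + a))   [cost 6]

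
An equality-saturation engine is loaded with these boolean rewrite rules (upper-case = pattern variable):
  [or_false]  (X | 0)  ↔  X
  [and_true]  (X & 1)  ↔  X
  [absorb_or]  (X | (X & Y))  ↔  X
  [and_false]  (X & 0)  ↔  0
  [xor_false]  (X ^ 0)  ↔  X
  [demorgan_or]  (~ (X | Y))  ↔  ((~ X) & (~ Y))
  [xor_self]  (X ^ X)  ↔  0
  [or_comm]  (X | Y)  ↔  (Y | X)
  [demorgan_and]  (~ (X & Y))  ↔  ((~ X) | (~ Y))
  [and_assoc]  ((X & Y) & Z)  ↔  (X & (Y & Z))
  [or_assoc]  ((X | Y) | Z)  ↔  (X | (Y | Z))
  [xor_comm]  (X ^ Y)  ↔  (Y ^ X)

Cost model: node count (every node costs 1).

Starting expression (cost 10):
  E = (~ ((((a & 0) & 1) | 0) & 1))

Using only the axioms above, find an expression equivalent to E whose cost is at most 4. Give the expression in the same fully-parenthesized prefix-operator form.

1. [and_true →] ((((a & 0) & 1) | 0) & 1)  →  (((a & 0) & 1) | 0);  E = (~ (((a & 0) & 1) | 0))
2. [or_false →] (((a & 0) & 1) | 0)  →  ((a & 0) & 1);  E = (~ ((a & 0) & 1))
3. [and_true →] ((a & 0) & 1)  →  (a & 0);  cost 4 ≤ 4, done

(~ (a & 0))   [cost 4]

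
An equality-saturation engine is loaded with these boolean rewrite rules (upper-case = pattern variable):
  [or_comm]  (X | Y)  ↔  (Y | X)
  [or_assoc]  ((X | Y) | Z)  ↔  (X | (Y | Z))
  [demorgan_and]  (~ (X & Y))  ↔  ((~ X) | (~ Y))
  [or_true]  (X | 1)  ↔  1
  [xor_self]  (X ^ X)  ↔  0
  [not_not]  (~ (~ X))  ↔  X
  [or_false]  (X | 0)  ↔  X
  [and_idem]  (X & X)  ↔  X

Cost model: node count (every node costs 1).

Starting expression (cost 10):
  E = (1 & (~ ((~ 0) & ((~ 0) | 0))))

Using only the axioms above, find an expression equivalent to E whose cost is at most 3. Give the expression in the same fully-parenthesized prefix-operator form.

(1 & 0)   [cost 3]

step 1: or_false (→) rewrites ((~ 0) | 0) into (~ 0), now (1 & (~ ((~ 0) & (~ 0))))
step 2: and_idem (→) rewrites ((~ 0) & (~ 0)) into (~ 0), now (1 & (~ (~ 0)))
step 3: not_not (→) rewrites (~ (~ 0)) into 0, reaching cost 3 (bound 3)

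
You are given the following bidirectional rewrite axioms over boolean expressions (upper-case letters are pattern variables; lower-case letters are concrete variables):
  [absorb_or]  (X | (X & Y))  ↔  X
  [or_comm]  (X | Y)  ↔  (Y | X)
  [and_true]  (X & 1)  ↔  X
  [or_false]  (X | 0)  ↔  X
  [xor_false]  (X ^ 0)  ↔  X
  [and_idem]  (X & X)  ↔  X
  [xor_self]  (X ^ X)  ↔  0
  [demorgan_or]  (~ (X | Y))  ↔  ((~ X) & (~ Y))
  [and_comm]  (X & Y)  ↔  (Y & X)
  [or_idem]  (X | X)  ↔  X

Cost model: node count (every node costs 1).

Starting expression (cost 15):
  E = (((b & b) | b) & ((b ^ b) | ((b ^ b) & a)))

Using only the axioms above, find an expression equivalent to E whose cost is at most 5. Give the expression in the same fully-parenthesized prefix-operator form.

step 1: absorb_or (→) rewrites ((b ^ b) | ((b ^ b) & a)) into (b ^ b), now (((b & b) | b) & (b ^ b))
step 2: and_idem (→) rewrites (b & b) into b, now ((b | b) & (b ^ b))
step 3: or_idem (→) rewrites (b | b) into b, reaching cost 5 (bound 5)

(b & (b ^ b))   [cost 5]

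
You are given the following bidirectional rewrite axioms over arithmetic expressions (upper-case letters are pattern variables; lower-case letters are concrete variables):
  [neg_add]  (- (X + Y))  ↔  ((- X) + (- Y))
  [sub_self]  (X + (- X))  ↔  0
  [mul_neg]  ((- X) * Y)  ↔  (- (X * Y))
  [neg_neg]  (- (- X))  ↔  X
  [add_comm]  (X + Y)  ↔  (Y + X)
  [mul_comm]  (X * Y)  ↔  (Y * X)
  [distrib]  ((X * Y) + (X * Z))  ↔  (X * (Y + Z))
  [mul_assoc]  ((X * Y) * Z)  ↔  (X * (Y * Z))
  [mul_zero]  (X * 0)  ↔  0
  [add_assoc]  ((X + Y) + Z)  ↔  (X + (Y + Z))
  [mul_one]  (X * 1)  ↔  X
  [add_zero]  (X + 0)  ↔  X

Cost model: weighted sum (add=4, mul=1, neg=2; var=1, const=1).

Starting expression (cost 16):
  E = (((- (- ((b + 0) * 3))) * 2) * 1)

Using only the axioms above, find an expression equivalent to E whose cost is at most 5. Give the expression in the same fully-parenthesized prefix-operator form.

((b * 3) * 2)   [cost 5]

1. [mul_one →] (((- (- ((b + 0) * 3))) * 2) * 1)  →  ((- (- ((b + 0) * 3))) * 2)
2. [neg_neg →] (- (- ((b + 0) * 3)))  →  ((b + 0) * 3);  E = (((b + 0) * 3) * 2)
3. [add_zero →] (b + 0)  →  b;  cost 5 ≤ 5, done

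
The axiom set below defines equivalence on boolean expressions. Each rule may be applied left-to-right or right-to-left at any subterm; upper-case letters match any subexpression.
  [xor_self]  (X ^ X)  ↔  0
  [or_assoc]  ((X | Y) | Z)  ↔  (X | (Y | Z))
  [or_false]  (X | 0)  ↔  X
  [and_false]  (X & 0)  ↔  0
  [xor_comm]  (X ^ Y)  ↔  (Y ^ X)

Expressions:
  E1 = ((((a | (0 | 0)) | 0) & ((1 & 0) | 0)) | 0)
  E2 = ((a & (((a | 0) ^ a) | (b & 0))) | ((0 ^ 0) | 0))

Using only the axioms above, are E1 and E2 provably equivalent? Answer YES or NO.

YES

step 1: or_false (→) rewrites (0 | 0) into 0, now ((((a | 0) | 0) & ((1 & 0) | 0)) | 0)
step 2: or_false (→) rewrites ((1 & 0) | 0) into (1 & 0), now ((((a | 0) | 0) & (1 & 0)) | 0)
step 3: and_false (→) rewrites (1 & 0) into 0, now ((((a | 0) | 0) & 0) | 0)
step 4: or_false (→) rewrites ((((a | 0) | 0) & 0) | 0) into (((a | 0) | 0) & 0)
step 5: or_false (→) rewrites (a | 0) into a, now ((a | 0) & 0)
step 6: or_false (→) rewrites (a | 0) into a, now (a & 0)
step 7: or_false (←) rewrites (a & 0) into ((a & 0) | 0)
step 8: or_false (←) rewrites 0 into (0 | 0), now ((a & (0 | 0)) | 0)
step 9: and_false (←) rewrites 0 into (b & 0), now ((a & (0 | (b & 0))) | 0)
step 10: xor_self (←) rewrites 0 into (a ^ a), now ((a & ((a ^ a) | (b & 0))) | 0)
step 11: xor_self (←) rewrites 0 into (0 ^ 0), now ((a & ((a ^ a) | (b & 0))) | (0 ^ 0))
step 12: or_false (←) rewrites (0 ^ 0) into ((0 ^ 0) | 0), now ((a & ((a ^ a) | (b & 0))) | ((0 ^ 0) | 0))
step 13: or_false (←) rewrites a into (a | 0), which is E2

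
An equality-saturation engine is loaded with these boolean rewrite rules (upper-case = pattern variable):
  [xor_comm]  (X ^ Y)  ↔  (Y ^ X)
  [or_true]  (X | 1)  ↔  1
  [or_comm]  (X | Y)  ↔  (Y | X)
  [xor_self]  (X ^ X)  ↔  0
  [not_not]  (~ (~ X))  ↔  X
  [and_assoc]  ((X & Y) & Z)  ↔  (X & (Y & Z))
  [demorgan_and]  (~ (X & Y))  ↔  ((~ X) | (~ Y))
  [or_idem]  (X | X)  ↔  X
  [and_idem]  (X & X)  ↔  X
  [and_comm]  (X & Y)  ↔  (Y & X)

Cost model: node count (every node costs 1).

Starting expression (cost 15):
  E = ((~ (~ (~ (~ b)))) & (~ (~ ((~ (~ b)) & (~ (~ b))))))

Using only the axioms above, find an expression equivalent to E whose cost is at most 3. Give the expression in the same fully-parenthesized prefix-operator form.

(~ (~ b))   [cost 3]

1. [and_idem →] ((~ (~ b)) & (~ (~ b)))  →  (~ (~ b));  E = ((~ (~ (~ (~ b)))) & (~ (~ (~ (~ b)))))
2. [and_idem →] ((~ (~ (~ (~ b)))) & (~ (~ (~ (~ b)))))  →  (~ (~ (~ (~ b))))
3. [not_not →] (~ (~ b))  →  b;  cost 3 ≤ 3, done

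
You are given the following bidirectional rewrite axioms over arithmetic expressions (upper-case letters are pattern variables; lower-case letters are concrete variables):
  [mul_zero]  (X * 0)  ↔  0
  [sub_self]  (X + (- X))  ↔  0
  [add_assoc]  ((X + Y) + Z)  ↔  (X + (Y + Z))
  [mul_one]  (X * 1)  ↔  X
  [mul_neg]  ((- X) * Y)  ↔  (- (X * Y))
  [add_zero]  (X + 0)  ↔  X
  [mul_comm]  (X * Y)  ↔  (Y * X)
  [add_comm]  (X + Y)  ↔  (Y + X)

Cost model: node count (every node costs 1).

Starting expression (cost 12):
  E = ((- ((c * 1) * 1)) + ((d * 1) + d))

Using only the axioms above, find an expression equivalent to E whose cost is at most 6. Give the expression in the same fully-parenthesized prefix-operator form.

1. [mul_one →] (d * 1)  →  d;  E = ((- ((c * 1) * 1)) + (d + d))
2. [mul_one →] (c * 1)  →  c;  E = ((- (c * 1)) + (d + d))
3. [mul_one →] (c * 1)  →  c;  cost 6 ≤ 6, done

((- c) + (d + d))   [cost 6]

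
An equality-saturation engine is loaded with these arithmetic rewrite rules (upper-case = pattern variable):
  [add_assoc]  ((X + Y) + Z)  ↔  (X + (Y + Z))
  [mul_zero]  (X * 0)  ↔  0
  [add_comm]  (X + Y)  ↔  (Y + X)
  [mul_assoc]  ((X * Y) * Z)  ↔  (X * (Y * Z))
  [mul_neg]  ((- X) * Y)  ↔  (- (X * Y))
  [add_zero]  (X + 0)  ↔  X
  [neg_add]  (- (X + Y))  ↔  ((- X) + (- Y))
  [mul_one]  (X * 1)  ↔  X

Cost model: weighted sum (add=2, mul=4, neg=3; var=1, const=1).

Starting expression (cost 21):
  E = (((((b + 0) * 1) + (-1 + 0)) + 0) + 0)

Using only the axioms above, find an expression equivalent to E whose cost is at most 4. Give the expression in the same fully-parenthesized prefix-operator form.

(1) (b + 0)  =[add_zero →]=  b    ⊢ ((((b * 1) + (-1 + 0)) + 0) + 0)
(2) (-1 + 0)  =[add_zero →]=  -1    ⊢ ((((b * 1) + -1) + 0) + 0)
(3) (b * 1)  =[mul_one →]=  b    ⊢ (((b + -1) + 0) + 0)
(4) ((b + -1) + 0)  =[add_zero →]=  (b + -1)    ⊢ ((b + -1) + 0)
(5) ((b + -1) + 0)  =[add_zero →]=  (b + -1)    ⊢ cost 4, within 4

(b + -1)   [cost 4]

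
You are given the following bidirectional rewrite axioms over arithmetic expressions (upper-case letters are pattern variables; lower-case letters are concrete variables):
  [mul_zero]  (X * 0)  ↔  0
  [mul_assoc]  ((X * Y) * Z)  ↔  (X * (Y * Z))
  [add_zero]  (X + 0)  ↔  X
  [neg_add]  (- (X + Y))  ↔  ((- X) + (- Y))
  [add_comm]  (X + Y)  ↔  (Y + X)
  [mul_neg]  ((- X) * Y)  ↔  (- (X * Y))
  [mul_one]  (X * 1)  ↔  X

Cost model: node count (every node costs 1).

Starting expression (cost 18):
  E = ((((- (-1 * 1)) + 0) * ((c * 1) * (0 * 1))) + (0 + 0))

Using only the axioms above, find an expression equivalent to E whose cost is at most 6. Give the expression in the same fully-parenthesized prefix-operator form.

1. [add_zero →] ((- (-1 * 1)) + 0)  →  (- (-1 * 1));  E = (((- (-1 * 1)) * ((c * 1) * (0 * 1))) + (0 + 0))
2. [mul_one →] (-1 * 1)  →  -1;  E = (((- -1) * ((c * 1) * (0 * 1))) + (0 + 0))
3. [add_zero →] (0 + 0)  →  0;  E = (((- -1) * ((c * 1) * (0 * 1))) + 0)
4. [mul_one →] (c * 1)  →  c;  E = (((- -1) * (c * (0 * 1))) + 0)
5. [mul_one →] (0 * 1)  →  0;  E = (((- -1) * (c * 0)) + 0)
6. [add_zero →] (((- -1) * (c * 0)) + 0)  →  ((- -1) * (c * 0));  cost 6 ≤ 6, done

((- -1) * (c * 0))   [cost 6]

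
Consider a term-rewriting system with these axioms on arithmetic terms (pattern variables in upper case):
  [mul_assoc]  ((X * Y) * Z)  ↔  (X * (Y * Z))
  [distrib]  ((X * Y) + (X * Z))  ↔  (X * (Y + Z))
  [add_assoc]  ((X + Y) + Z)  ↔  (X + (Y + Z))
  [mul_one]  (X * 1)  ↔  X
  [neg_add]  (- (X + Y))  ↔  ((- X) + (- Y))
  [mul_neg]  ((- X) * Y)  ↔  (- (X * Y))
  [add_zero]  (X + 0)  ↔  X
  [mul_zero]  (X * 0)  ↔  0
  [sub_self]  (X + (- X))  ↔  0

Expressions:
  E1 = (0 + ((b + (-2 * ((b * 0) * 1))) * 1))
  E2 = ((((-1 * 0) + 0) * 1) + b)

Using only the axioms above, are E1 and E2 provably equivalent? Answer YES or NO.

YES

(1) ((b + (-2 * ((b * 0) * 1))) * 1)  =[mul_one →]=  (b + (-2 * ((b * 0) * 1)))    ⊢ (0 + (b + (-2 * ((b * 0) * 1))))
(2) (b * 0)  =[mul_zero →]=  0    ⊢ (0 + (b + (-2 * (0 * 1))))
(3) (0 * 1)  =[mul_one →]=  0    ⊢ (0 + (b + (-2 * 0)))
(4) (-2 * 0)  =[mul_zero →]=  0    ⊢ (0 + (b + 0))
(5) (b + 0)  =[add_zero →]=  b    ⊢ (0 + b)
(6) 0  =[mul_zero ←]=  (-1 * 0)    ⊢ ((-1 * 0) + b)
(7) (-1 * 0)  =[mul_one ←]=  ((-1 * 0) * 1)    ⊢ (((-1 * 0) * 1) + b)
(8) (-1 * 0)  =[add_zero ←]=  ((-1 * 0) + 0)    ⊢ E2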